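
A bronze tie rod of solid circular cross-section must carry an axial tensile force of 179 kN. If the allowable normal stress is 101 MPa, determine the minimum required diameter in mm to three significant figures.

47.5 mm

Required area A ≥ P/σ_allow = 179000/101 = 1772 mm².
For a solid circular section, d ≥ √(4A/π) = 47.5 mm.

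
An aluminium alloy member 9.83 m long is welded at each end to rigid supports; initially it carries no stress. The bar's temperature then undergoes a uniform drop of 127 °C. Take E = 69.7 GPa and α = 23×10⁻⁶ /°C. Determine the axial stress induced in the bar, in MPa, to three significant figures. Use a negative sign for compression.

204 MPa

Free thermal expansion αLΔT = 23e-6 · 9830 · -127 = -28.71 mm.
The walls impose strain ε = −(-28.71)/9830 = 2.9210e-03; σ = Eε = 69700 · 2.9210e-03 = 203.6 MPa.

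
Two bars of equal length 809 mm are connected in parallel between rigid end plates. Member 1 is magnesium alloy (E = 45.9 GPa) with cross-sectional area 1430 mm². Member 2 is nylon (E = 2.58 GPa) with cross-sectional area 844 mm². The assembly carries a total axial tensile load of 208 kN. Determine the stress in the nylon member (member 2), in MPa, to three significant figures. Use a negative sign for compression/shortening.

Equal strain + equilibrium ⇒ each member carries load in proportion to AE: A₁E₁ = 65640000 N, A₂E₂ = 2178000 N, ΣAE = 67810000 N.
σ₂ = P·E₂/ΣAE = 208000·2580/67810000 = 7.913 MPa.

7.91 MPa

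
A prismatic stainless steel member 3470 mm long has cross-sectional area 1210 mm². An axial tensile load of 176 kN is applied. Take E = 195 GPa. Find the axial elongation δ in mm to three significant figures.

2.59 mm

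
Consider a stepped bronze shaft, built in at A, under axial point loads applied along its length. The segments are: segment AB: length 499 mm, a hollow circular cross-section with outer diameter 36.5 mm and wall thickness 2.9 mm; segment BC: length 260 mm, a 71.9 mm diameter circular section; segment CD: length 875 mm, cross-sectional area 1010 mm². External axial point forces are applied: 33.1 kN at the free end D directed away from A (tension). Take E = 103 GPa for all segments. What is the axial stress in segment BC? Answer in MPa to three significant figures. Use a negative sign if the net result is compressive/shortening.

8.15 MPa

Internal axial forces (sectioning from the free end, tension +): N_CD = 33.1 kN, N_BC = 33.1 kN, N_AB = 33.1 kN.
A_BC = 4060 mm².
σ_BC = N_BC/A_BC = 33100/4060 = 8.152 MPa.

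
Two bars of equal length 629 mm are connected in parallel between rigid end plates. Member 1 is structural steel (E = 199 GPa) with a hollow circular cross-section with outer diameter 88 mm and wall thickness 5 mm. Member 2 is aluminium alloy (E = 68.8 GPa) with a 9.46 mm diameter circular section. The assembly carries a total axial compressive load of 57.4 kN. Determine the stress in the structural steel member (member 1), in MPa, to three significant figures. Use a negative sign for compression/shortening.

A_1 = 1304 mm².
A_2 = 70.29 mm².
Equal strain + equilibrium ⇒ each member carries load in proportion to AE: A₁E₁ = 259400000 N, A₂E₂ = 4836000 N, ΣAE = 264300000 N.
σ₁ = P·E₁/ΣAE = -57400·199000/264300000 = -43.22 MPa.

-43.2 MPa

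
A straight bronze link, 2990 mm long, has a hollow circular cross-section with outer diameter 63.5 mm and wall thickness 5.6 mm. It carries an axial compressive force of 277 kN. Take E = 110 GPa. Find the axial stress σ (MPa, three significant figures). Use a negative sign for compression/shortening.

-272 MPa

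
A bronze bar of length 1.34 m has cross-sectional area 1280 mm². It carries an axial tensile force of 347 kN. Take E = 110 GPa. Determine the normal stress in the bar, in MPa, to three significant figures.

271 MPa

σ = N/A = 347000/1280 = 271.1 MPa.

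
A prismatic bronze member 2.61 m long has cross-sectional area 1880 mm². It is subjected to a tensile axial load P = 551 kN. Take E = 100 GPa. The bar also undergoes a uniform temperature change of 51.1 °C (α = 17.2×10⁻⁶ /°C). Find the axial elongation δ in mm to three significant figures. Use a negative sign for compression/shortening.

9.94 mm

δ_mech = NL/(AE) = 551000·2610/(1880·100000) = 7.65 mm.
δ_thermal = αLΔT = 17.2e-6·2610·51.1 = 2.294 mm.
δ = δ_mech + δ_thermal = 9.944 mm.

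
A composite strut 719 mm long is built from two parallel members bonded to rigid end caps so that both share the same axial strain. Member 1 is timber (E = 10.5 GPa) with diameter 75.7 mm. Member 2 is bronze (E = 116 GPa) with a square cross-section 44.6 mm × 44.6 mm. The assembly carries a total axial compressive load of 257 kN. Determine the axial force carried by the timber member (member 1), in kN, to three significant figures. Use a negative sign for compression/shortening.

-43.7 kN

A_1 = 4501 mm².
A_2 = 1989 mm².
Equal strain + equilibrium ⇒ each member carries load in proportion to AE: A₁E₁ = 47260000 N, A₂E₂ = 230700000 N, ΣAE = 278000000 N.
F₁ = P·A₁E₁/ΣAE = -257000·47260000/278000000 = -43690 N.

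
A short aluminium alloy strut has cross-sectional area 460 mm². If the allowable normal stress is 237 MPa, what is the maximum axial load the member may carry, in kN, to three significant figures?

109 kN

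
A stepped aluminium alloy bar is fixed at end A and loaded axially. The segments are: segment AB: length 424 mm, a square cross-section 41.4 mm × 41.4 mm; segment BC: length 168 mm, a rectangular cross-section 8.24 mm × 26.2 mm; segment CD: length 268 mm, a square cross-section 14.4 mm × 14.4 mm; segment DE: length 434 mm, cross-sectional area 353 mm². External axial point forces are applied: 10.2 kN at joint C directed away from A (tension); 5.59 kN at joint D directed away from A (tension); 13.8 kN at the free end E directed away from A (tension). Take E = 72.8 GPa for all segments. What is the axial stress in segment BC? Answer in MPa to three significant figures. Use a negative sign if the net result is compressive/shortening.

137 MPa

Internal axial forces (sectioning from the free end, tension +): N_DE = 13.8 kN, N_CD = 19.39 kN, N_BC = 29.59 kN, N_AB = 29.59 kN.
A_BC = 215.9 mm².
σ_BC = N_BC/A_BC = 29590/215.9 = 137.1 MPa.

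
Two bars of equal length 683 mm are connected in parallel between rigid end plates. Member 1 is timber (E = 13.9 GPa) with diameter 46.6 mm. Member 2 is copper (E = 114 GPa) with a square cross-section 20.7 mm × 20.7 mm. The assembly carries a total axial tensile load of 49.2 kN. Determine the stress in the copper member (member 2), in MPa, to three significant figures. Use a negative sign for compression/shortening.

A_1 = 1706 mm².
A_2 = 428.5 mm².
Equal strain + equilibrium ⇒ each member carries load in proportion to AE: A₁E₁ = 23710000 N, A₂E₂ = 48850000 N, ΣAE = 72550000 N.
σ₂ = P·E₂/ΣAE = 49200·114000/72550000 = 77.3 MPa.

77.3 MPa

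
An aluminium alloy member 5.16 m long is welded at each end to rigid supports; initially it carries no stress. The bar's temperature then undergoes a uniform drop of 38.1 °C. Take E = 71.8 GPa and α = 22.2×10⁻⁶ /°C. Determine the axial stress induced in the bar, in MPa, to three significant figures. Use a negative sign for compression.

60.7 MPa

Free thermal expansion αLΔT = 22.2e-6 · 5160 · -38.1 = -4.364 mm.
The walls impose strain ε = −(-4.364)/5160 = 8.4582e-04; σ = Eε = 71800 · 8.4582e-04 = 60.73 MPa.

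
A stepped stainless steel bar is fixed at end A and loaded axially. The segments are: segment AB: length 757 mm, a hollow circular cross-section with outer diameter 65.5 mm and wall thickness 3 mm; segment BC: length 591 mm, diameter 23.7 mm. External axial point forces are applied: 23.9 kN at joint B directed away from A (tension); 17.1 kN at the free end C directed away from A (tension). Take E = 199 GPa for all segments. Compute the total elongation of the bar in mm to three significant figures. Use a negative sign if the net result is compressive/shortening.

0.380 mm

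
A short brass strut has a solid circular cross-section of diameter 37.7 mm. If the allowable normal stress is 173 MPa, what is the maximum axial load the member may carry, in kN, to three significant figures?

A = 1116 mm².
P_max = σ_allow · A = 173 · 1116 = 193100 N = 193.1 kN.

193 kN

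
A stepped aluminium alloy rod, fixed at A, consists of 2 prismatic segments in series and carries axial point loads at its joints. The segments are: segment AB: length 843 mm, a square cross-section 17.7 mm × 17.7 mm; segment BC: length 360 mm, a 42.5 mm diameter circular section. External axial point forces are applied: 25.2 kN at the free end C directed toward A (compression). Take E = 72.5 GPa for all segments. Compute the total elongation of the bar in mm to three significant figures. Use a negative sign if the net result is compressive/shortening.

Internal axial forces (sectioning from the free end, tension +): N_BC = -25.2 kN, N_AB = -25.2 kN.
A_AB = 313.3 mm².
A_BC = 1419 mm².
δ_AB = -25200·843/(313.3·72500) = -0.9353 mm
δ_BC = -25200·360/(1419·72500) = -0.08821 mm
δ = Σδ_i = -1.023 mm.

-1.02 mm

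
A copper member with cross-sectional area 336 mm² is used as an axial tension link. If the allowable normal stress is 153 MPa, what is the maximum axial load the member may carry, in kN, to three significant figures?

51.4 kN

P_max = σ_allow · A = 153 · 336 = 51410 N = 51.41 kN.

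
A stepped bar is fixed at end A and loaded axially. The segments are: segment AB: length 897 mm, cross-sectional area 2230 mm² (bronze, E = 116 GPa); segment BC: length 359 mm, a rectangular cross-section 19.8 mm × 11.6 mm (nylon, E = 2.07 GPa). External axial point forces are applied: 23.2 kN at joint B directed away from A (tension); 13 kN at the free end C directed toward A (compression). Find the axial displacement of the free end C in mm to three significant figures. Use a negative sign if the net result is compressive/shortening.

-9.78 mm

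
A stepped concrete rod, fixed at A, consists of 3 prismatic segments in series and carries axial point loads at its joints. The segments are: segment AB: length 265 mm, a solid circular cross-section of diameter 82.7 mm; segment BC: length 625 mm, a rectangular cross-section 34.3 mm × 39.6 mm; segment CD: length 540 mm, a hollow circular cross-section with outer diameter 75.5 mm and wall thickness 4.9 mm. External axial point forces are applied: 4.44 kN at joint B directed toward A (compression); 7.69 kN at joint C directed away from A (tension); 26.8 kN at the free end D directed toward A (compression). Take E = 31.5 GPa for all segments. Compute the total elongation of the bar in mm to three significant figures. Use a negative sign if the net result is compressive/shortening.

-0.739 mm

Internal axial forces (sectioning from the free end, tension +): N_CD = -26.8 kN, N_BC = -19.11 kN, N_AB = -23.55 kN.
A_AB = 5372 mm².
A_BC = 1358 mm².
A_CD = 1087 mm².
δ_AB = -23550·265/(5372·31500) = -0.03688 mm
δ_BC = -19110·625/(1358·31500) = -0.2792 mm
δ_CD = -26800·540/(1087·31500) = -0.4227 mm
δ = Σδ_i = -0.7388 mm.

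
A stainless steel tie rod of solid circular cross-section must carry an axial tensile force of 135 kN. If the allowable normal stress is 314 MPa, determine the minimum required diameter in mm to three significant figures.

23.4 mm

Required area A ≥ P/σ_allow = 135000/314 = 429.9 mm².
For a solid circular section, d ≥ √(4A/π) = 23.4 mm.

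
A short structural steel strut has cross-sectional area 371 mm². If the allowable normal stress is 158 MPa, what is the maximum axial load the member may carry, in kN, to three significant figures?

P_max = σ_allow · A = 158 · 371 = 58620 N = 58.62 kN.

58.6 kN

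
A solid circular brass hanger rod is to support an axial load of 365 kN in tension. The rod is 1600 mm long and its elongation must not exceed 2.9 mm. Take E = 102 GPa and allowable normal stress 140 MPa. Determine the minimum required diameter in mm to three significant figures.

57.6 mm

Required area A ≥ P/σ_allow = 365000/140 = 2607 mm².
For a solid circular section, d ≥ √(4A/π) = 57.62 mm.
Elongation limit: A ≥ PL/(Eδ_allow) = 365000·1600/(102000·2.9) = 1974 mm² ⇒ d ≥ 50.14 mm.
The stress limit governs.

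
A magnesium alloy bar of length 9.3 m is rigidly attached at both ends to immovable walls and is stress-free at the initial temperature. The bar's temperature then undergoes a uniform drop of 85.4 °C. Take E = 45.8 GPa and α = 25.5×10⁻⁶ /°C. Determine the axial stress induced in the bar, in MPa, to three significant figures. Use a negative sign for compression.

99.7 MPa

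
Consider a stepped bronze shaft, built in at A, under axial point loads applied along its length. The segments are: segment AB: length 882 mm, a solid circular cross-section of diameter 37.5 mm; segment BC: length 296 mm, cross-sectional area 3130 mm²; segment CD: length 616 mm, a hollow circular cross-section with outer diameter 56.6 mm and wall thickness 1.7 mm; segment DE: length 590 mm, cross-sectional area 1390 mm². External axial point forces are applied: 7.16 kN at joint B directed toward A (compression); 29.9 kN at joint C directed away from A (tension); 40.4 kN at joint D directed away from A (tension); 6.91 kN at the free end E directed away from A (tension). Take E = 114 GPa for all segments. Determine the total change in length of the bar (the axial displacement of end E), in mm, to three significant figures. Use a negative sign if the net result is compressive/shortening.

1.45 mm

Internal axial forces (sectioning from the free end, tension +): N_DE = 6.91 kN, N_CD = 47.31 kN, N_BC = 77.21 kN, N_AB = 70.05 kN.
A_AB = 1104 mm².
A_CD = 293.2 mm².
δ_AB = 70050·882/(1104·114000) = 0.4907 mm
δ_BC = 77210·296/(3130·114000) = 0.06405 mm
δ_CD = 47310·616/(293.2·114000) = 0.8719 mm
δ_DE = 6910·590/(1390·114000) = 0.02573 mm
δ = Σδ_i = 1.452 mm.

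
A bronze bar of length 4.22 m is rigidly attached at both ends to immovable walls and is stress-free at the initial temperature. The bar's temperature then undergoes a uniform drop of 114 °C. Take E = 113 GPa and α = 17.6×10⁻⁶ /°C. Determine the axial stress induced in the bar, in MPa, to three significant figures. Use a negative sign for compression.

Free thermal expansion αLΔT = 17.6e-6 · 4220 · -114 = -8.467 mm.
The walls impose strain ε = −(-8.467)/4220 = 2.0064e-03; σ = Eε = 113000 · 2.0064e-03 = 226.7 MPa.

227 MPa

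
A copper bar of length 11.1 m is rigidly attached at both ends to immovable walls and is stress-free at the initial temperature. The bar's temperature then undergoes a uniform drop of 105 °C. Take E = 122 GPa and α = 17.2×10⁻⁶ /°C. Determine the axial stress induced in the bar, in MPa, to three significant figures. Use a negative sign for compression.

220 MPa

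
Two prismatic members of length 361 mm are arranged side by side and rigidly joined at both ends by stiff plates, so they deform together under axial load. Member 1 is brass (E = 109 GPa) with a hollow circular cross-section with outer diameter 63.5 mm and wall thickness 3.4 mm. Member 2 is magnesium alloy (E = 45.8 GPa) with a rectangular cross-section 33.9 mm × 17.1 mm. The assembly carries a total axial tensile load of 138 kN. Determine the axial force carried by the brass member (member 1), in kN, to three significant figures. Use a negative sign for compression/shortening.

A_1 = 642 mm².
A_2 = 579.7 mm².
Equal strain + equilibrium ⇒ each member carries load in proportion to AE: A₁E₁ = 69970000 N, A₂E₂ = 26550000 N, ΣAE = 96520000 N.
F₁ = P·A₁E₁/ΣAE = 138000·69970000/96520000 = 100000 N.

100 kN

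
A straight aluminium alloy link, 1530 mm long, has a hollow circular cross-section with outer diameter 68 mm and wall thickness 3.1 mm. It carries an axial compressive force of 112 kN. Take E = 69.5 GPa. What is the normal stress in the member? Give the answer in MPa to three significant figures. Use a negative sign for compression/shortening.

A = 632.1 mm².
σ = N/A = -112000/632.1 = -177.2 MPa.

-177 MPa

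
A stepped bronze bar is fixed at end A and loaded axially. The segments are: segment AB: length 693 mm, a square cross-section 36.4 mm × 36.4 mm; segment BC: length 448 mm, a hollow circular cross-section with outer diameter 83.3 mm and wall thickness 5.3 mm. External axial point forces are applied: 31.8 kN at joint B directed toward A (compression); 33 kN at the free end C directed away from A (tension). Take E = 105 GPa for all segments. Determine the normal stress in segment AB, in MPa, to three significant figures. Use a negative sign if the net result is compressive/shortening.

0.906 MPa

Internal axial forces (sectioning from the free end, tension +): N_BC = 33 kN, N_AB = 1.2 kN.
A_AB = 1325 mm².
σ_AB = N_AB/A_AB = 1200/1325 = 0.9057 MPa.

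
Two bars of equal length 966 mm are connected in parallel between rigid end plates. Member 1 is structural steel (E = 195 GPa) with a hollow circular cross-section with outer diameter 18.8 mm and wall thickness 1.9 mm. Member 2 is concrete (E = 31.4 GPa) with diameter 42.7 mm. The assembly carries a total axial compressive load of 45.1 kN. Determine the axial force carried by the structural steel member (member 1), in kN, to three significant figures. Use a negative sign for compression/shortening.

-13.7 kN

A_1 = 100.9 mm².
A_2 = 1432 mm².
Equal strain + equilibrium ⇒ each member carries load in proportion to AE: A₁E₁ = 19670000 N, A₂E₂ = 44970000 N, ΣAE = 64640000 N.
F₁ = P·A₁E₁/ΣAE = -45100·19670000/64640000 = -13730 N.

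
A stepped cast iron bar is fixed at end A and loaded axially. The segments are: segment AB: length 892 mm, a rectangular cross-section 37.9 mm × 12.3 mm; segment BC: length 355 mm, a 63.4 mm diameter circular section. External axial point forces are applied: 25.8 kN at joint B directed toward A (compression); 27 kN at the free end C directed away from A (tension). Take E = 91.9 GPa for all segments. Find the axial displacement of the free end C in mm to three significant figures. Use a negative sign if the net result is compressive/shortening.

Internal axial forces (sectioning from the free end, tension +): N_BC = 27 kN, N_AB = 1.2 kN.
A_AB = 466.2 mm².
A_BC = 3157 mm².
δ_AB = 1200·892/(466.2·91900) = 0.02499 mm
δ_BC = 27000·355/(3157·91900) = 0.03304 mm
δ = Σδ_i = 0.05802 mm.

0.0580 mm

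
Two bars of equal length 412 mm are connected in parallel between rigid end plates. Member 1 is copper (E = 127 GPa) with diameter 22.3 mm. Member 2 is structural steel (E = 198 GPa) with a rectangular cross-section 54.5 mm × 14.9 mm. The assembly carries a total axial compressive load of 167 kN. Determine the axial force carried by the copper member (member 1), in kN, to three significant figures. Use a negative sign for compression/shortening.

-39.4 kN

A_1 = 390.6 mm².
A_2 = 812.1 mm².
Equal strain + equilibrium ⇒ each member carries load in proportion to AE: A₁E₁ = 49600000 N, A₂E₂ = 160800000 N, ΣAE = 210400000 N.
F₁ = P·A₁E₁/ΣAE = -167000·49600000/210400000 = -39370 N.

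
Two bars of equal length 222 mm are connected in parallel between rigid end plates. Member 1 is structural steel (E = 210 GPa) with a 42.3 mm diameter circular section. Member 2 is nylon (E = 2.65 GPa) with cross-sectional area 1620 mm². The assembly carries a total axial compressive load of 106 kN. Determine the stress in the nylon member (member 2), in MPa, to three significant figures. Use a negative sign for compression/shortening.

-0.938 MPa

A_1 = 1405 mm².
Equal strain + equilibrium ⇒ each member carries load in proportion to AE: A₁E₁ = 295100000 N, A₂E₂ = 4293000 N, ΣAE = 299400000 N.
σ₂ = P·E₂/ΣAE = -106000·2650/299400000 = -0.9382 MPa.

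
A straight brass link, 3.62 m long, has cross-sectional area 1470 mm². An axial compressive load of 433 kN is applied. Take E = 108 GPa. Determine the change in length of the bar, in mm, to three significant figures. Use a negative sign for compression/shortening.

-9.87 mm

δ_mech = NL/(AE) = -433000·3620/(1470·108000) = -9.873 mm.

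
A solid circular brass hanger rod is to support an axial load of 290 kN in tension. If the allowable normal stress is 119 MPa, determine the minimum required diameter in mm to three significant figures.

Required area A ≥ P/σ_allow = 290000/119 = 2437 mm².
For a solid circular section, d ≥ √(4A/π) = 55.7 mm.

55.7 mm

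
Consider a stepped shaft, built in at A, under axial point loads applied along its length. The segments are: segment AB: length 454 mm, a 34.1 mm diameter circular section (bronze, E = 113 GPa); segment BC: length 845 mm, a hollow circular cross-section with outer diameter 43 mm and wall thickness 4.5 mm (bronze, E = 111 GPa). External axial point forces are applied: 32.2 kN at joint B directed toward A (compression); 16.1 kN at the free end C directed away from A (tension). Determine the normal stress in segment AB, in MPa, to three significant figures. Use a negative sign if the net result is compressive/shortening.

-17.6 MPa

Internal axial forces (sectioning from the free end, tension +): N_BC = 16.1 kN, N_AB = -16.1 kN.
A_AB = 913.3 mm².
σ_AB = N_AB/A_AB = -16100/913.3 = -17.63 MPa.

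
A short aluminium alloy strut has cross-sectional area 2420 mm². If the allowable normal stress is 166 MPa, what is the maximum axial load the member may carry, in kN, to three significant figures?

402 kN

P_max = σ_allow · A = 166 · 2420 = 401700 N = 401.7 kN.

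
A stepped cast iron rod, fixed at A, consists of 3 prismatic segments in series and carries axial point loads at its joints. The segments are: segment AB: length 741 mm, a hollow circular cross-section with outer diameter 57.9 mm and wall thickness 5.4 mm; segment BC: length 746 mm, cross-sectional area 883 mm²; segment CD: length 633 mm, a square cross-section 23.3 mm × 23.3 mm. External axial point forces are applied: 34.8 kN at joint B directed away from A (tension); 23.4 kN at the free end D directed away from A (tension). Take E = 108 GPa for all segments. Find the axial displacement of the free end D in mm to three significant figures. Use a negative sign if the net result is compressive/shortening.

0.884 mm

Internal axial forces (sectioning from the free end, tension +): N_CD = 23.4 kN, N_BC = 23.4 kN, N_AB = 58.2 kN.
A_AB = 890.6 mm².
A_CD = 542.9 mm².
δ_AB = 58200·741/(890.6·108000) = 0.4483 mm
δ_BC = 23400·746/(883·108000) = 0.1831 mm
δ_CD = 23400·633/(542.9·108000) = 0.2526 mm
δ = Σδ_i = 0.884 mm.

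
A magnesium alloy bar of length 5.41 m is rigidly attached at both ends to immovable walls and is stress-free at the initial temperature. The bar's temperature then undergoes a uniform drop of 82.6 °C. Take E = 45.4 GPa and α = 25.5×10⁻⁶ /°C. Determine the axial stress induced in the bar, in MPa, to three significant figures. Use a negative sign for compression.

95.6 MPa

Free thermal expansion αLΔT = 25.5e-6 · 5410 · -82.6 = -11.4 mm.
The walls impose strain ε = −(-11.4)/5410 = 2.1063e-03; σ = Eε = 45400 · 2.1063e-03 = 95.63 MPa.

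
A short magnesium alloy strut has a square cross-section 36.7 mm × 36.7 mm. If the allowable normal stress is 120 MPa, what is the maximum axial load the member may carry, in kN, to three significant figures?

A = 1347 mm².
P_max = σ_allow · A = 120 · 1347 = 161600 N = 161.6 kN.

162 kN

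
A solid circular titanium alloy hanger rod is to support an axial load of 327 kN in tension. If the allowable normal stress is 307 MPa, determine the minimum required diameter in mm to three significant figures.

Required area A ≥ P/σ_allow = 327000/307 = 1065 mm².
For a solid circular section, d ≥ √(4A/π) = 36.83 mm.

36.8 mm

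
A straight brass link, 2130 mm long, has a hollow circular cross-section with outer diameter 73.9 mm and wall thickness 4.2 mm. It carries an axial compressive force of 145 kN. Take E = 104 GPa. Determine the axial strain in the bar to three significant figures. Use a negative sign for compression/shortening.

-0.00152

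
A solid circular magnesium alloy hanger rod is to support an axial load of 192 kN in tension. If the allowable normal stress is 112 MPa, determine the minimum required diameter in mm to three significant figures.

46.7 mm

Required area A ≥ P/σ_allow = 192000/112 = 1714 mm².
For a solid circular section, d ≥ √(4A/π) = 46.72 mm.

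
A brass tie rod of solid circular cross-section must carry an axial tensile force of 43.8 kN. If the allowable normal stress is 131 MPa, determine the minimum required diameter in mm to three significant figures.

20.6 mm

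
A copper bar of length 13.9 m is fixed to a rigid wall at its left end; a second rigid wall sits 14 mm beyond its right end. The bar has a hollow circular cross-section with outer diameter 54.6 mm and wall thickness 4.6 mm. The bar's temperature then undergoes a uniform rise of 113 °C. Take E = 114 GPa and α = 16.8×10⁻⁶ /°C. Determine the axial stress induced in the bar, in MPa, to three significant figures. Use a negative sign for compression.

-102 MPa

Free thermal expansion αLΔT = 16.8e-6 · 13900 · 113 = 26.39 mm.
The walls engage after the gap closes; constrained expansion = 26.39 − 14 = 12.39 mm.
The walls impose strain ε = −(12.39)/13900 = -8.9121e-04; σ = Eε = 114000 · -8.9121e-04 = -101.6 MPa.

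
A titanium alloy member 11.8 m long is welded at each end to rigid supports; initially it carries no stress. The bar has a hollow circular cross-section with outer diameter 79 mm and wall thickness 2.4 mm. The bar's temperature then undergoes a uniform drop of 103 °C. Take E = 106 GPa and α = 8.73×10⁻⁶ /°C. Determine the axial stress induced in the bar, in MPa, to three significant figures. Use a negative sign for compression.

Free thermal expansion αLΔT = 8.73e-6 · 11800 · -103 = -10.61 mm.
The walls impose strain ε = −(-10.61)/11800 = 8.9919e-04; σ = Eε = 106000 · 8.9919e-04 = 95.31 MPa.

95.3 MPa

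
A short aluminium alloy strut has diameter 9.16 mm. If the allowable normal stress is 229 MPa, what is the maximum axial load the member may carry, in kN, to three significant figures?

15.1 kN

A = 65.9 mm².
P_max = σ_allow · A = 229 · 65.9 = 15090 N = 15.09 kN.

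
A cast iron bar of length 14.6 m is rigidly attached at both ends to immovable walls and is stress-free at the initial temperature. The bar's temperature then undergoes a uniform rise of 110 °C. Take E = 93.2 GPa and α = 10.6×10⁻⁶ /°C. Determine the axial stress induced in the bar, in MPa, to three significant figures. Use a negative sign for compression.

-109 MPa

Free thermal expansion αLΔT = 10.6e-6 · 14600 · 110 = 17.02 mm.
The walls impose strain ε = −(17.02)/14600 = -1.1660e-03; σ = Eε = 93200 · -1.1660e-03 = -108.7 MPa.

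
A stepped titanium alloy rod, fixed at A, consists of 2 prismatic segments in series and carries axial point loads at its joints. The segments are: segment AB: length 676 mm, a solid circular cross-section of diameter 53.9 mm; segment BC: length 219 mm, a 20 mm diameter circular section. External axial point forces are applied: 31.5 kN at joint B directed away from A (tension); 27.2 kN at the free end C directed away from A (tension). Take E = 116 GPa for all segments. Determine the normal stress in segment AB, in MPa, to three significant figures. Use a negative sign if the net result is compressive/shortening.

25.7 MPa

Internal axial forces (sectioning from the free end, tension +): N_BC = 27.2 kN, N_AB = 58.7 kN.
A_AB = 2282 mm².
σ_AB = N_AB/A_AB = 58700/2282 = 25.73 MPa.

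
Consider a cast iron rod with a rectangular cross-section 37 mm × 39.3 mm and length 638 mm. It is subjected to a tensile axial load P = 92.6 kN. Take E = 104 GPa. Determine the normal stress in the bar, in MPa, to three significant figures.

63.7 MPa

A = 1454 mm².
σ = N/A = 92600/1454 = 63.68 MPa.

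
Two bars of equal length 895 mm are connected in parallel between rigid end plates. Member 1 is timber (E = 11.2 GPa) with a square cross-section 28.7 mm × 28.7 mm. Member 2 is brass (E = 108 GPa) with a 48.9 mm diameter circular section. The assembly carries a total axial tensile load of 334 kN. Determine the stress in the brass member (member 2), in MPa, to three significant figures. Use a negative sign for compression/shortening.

170 MPa

A_1 = 823.7 mm².
A_2 = 1878 mm².
Equal strain + equilibrium ⇒ each member carries load in proportion to AE: A₁E₁ = 9225000 N, A₂E₂ = 202800000 N, ΣAE = 212100000 N.
σ₂ = P·E₂/ΣAE = 334000·108000/212100000 = 170.1 MPa.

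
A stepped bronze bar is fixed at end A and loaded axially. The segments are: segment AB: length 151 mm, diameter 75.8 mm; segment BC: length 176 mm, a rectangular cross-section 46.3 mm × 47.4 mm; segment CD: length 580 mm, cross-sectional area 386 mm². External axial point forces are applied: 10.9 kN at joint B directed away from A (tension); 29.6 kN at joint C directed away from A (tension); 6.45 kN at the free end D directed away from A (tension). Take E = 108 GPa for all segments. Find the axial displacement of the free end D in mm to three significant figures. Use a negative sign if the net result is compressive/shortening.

Internal axial forces (sectioning from the free end, tension +): N_CD = 6.45 kN, N_BC = 36.05 kN, N_AB = 46.95 kN.
A_AB = 4513 mm².
A_BC = 2195 mm².
δ_AB = 46950·151/(4513·108000) = 0.01455 mm
δ_BC = 36050·176/(2195·108000) = 0.02677 mm
δ_CD = 6450·580/(386·108000) = 0.08974 mm
δ = Σδ_i = 0.1311 mm.

0.131 mm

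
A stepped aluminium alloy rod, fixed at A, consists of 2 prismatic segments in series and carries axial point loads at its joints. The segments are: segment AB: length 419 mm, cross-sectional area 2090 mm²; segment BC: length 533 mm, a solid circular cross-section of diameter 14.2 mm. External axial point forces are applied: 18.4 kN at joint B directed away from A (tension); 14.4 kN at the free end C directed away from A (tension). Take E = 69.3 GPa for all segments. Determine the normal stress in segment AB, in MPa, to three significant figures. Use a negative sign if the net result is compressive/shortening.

Internal axial forces (sectioning from the free end, tension +): N_BC = 14.4 kN, N_AB = 32.8 kN.
σ_AB = N_AB/A_AB = 32800/2090 = 15.69 MPa.

15.7 MPa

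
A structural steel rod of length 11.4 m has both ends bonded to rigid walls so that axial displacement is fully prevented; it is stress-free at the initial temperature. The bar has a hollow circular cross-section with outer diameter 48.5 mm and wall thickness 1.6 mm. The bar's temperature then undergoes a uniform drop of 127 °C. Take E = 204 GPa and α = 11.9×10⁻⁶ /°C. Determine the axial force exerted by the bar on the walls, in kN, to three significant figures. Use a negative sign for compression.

72.7 kN

Free thermal expansion αLΔT = 11.9e-6 · 11400 · -127 = -17.23 mm.
The walls impose strain ε = −(-17.23)/11400 = 1.5113e-03; σ = Eε = 204000 · 1.5113e-03 = 308.3 MPa.
Wall reaction R = σ·A = 308.3·235.7 = 72680 N = 72.68 kN.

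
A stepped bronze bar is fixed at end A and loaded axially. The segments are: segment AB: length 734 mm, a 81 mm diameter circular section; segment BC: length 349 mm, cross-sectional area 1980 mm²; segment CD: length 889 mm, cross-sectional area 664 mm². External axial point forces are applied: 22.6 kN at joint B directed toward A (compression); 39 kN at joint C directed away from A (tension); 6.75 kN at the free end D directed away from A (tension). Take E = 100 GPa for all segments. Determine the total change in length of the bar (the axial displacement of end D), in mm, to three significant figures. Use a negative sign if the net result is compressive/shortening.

0.204 mm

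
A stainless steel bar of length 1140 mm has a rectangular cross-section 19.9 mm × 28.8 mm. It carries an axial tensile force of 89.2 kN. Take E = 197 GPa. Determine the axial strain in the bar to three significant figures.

7.90e-04

A = 573.1 mm².
σ = N/A = 155.6 MPa; ε = σ/E = 155.6/197000 = 7.900e-04.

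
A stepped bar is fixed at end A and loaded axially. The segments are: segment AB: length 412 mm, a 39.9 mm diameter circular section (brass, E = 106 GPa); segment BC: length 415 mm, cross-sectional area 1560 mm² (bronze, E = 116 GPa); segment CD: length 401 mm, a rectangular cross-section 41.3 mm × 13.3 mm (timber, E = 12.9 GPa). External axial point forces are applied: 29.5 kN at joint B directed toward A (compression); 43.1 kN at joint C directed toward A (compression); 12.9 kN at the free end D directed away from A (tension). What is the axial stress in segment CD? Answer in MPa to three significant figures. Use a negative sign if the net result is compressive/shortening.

23.5 MPa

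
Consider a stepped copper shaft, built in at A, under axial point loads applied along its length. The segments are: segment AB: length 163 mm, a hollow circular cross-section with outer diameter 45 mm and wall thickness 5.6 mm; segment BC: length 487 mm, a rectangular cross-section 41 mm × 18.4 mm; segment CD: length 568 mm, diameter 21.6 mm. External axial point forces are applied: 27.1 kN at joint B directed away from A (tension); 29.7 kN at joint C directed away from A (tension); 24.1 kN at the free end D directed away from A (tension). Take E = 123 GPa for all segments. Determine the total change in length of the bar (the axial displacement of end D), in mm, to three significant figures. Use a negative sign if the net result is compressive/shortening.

Internal axial forces (sectioning from the free end, tension +): N_CD = 24.1 kN, N_BC = 53.8 kN, N_AB = 80.9 kN.
A_AB = 693.2 mm².
A_BC = 754.4 mm².
A_CD = 366.4 mm².
δ_AB = 80900·163/(693.2·123000) = 0.1547 mm
δ_BC = 53800·487/(754.4·123000) = 0.2824 mm
δ_CD = 24100·568/(366.4·123000) = 0.3037 mm
δ = Σδ_i = 0.7407 mm.

0.741 mm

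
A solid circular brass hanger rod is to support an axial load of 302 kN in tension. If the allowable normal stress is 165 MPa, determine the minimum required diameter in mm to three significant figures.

Required area A ≥ P/σ_allow = 302000/165 = 1830 mm².
For a solid circular section, d ≥ √(4A/π) = 48.27 mm.

48.3 mm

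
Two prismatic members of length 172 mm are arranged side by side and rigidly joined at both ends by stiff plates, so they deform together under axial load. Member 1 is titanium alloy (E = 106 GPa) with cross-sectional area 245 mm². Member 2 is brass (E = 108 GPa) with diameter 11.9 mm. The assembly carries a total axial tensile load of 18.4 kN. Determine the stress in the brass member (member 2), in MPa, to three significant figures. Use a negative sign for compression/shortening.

52.3 MPa

A_2 = 111.2 mm².
Equal strain + equilibrium ⇒ each member carries load in proportion to AE: A₁E₁ = 25970000 N, A₂E₂ = 12010000 N, ΣAE = 37980000 N.
σ₂ = P·E₂/ΣAE = 18400·108000/37980000 = 52.32 MPa.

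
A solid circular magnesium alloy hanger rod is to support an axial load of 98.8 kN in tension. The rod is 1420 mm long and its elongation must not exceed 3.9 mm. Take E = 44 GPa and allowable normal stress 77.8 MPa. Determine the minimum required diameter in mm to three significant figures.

Required area A ≥ P/σ_allow = 98800/77.8 = 1270 mm².
For a solid circular section, d ≥ √(4A/π) = 40.21 mm.
Elongation limit: A ≥ PL/(Eδ_allow) = 98800·1420/(44000·3.9) = 817.6 mm² ⇒ d ≥ 32.26 mm.
The stress limit governs.

40.2 mm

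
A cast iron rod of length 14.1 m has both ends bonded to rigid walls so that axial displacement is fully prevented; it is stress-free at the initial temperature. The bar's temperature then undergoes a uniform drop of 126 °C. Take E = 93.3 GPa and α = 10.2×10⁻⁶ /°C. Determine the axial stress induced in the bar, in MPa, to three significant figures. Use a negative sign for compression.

120 MPa

Free thermal expansion αLΔT = 10.2e-6 · 14100 · -126 = -18.12 mm.
The walls impose strain ε = −(-18.12)/14100 = 1.2852e-03; σ = Eε = 93300 · 1.2852e-03 = 119.9 MPa.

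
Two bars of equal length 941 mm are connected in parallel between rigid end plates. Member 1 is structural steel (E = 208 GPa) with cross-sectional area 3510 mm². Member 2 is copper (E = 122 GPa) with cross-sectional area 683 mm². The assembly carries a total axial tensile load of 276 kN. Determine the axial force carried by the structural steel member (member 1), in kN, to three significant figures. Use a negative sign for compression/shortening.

248 kN

Equal strain + equilibrium ⇒ each member carries load in proportion to AE: A₁E₁ = 730100000 N, A₂E₂ = 83330000 N, ΣAE = 813400000 N.
F₁ = P·A₁E₁/ΣAE = 276000·730100000/813400000 = 247700 N.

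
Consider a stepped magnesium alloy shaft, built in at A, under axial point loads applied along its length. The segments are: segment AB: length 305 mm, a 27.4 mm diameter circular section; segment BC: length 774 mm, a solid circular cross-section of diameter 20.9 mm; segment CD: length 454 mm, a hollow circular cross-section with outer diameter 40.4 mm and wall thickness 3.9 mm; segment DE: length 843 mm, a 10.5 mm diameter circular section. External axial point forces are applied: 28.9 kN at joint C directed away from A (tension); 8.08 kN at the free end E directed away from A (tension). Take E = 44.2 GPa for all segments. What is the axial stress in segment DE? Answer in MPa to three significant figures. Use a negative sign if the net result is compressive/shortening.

93.3 MPa

Internal axial forces (sectioning from the free end, tension +): N_DE = 8.08 kN, N_CD = 8.08 kN, N_BC = 36.98 kN, N_AB = 36.98 kN.
A_DE = 86.59 mm².
σ_DE = N_DE/A_DE = 8080/86.59 = 93.31 MPa.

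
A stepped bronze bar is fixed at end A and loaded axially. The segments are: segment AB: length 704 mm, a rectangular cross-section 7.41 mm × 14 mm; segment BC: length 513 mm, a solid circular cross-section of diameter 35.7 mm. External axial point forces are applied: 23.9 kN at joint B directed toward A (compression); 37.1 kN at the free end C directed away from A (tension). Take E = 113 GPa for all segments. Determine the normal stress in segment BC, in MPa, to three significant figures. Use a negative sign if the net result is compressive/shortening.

Internal axial forces (sectioning from the free end, tension +): N_BC = 37.1 kN, N_AB = 13.2 kN.
A_BC = 1001 mm².
σ_BC = N_BC/A_BC = 37100/1001 = 37.06 MPa.

37.1 MPa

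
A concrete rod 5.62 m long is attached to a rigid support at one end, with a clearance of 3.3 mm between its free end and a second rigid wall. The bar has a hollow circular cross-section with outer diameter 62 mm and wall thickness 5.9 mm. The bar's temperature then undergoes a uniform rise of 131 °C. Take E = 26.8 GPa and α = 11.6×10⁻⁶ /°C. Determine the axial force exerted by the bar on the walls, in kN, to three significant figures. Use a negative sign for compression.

-26.0 kN

Free thermal expansion αLΔT = 11.6e-6 · 5620 · 131 = 8.54 mm.
The walls engage after the gap closes; constrained expansion = 8.54 − 3.3 = 5.24 mm.
The walls impose strain ε = −(5.24)/5620 = -9.3241e-04; σ = Eε = 26800 · -9.3241e-04 = -24.99 MPa.
Wall reaction R = σ·A = -24.99·1040 = -25980 N = -25.98 kN.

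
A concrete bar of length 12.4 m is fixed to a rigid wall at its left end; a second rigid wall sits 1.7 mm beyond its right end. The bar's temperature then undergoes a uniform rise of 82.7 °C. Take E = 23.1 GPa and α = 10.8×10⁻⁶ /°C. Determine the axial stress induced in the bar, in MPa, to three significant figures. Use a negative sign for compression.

Free thermal expansion αLΔT = 10.8e-6 · 12400 · 82.7 = 11.08 mm.
The walls engage after the gap closes; constrained expansion = 11.08 − 1.7 = 9.375 mm.
The walls impose strain ε = −(9.375)/12400 = -7.5606e-04; σ = Eε = 23100 · -7.5606e-04 = -17.47 MPa.

-17.5 MPa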